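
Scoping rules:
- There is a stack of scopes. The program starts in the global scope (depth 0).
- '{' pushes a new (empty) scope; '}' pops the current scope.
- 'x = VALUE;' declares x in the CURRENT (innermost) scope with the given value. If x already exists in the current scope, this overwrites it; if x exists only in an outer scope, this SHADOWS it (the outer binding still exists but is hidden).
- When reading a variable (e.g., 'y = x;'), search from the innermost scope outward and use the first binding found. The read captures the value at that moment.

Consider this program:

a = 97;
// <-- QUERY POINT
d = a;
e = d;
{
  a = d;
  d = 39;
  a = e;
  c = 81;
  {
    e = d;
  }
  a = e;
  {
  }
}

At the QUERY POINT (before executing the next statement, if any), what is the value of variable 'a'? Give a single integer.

Answer: 97

Derivation:
Step 1: declare a=97 at depth 0
Visible at query point: a=97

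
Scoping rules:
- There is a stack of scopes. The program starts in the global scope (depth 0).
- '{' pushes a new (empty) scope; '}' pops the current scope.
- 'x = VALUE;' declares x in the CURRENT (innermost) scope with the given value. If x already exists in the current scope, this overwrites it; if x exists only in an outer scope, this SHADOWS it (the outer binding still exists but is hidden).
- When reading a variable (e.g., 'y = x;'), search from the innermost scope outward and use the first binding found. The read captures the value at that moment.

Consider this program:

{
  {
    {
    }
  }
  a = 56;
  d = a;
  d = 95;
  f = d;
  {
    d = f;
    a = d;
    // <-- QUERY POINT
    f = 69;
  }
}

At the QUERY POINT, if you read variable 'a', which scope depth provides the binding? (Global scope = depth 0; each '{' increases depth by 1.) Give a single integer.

Step 1: enter scope (depth=1)
Step 2: enter scope (depth=2)
Step 3: enter scope (depth=3)
Step 4: exit scope (depth=2)
Step 5: exit scope (depth=1)
Step 6: declare a=56 at depth 1
Step 7: declare d=(read a)=56 at depth 1
Step 8: declare d=95 at depth 1
Step 9: declare f=(read d)=95 at depth 1
Step 10: enter scope (depth=2)
Step 11: declare d=(read f)=95 at depth 2
Step 12: declare a=(read d)=95 at depth 2
Visible at query point: a=95 d=95 f=95

Answer: 2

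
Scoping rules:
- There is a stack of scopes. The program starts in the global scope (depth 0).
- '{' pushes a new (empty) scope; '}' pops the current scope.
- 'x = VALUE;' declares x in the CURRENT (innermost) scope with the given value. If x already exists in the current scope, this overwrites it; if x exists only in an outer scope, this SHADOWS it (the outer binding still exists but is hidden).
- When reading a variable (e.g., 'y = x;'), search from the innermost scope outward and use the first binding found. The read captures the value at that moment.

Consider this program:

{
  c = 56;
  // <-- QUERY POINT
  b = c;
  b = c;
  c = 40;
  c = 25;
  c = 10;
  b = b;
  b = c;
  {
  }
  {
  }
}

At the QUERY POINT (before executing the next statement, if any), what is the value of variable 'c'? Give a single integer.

Answer: 56

Derivation:
Step 1: enter scope (depth=1)
Step 2: declare c=56 at depth 1
Visible at query point: c=56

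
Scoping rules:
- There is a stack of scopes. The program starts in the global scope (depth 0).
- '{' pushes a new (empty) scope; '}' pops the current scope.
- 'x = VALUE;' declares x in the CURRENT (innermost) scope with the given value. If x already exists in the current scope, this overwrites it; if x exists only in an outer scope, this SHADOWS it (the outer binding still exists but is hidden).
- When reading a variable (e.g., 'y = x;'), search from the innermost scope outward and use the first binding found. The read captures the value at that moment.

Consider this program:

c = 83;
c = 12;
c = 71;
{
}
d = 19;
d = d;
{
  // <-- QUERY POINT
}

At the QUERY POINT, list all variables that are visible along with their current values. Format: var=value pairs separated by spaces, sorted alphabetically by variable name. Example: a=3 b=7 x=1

Answer: c=71 d=19

Derivation:
Step 1: declare c=83 at depth 0
Step 2: declare c=12 at depth 0
Step 3: declare c=71 at depth 0
Step 4: enter scope (depth=1)
Step 5: exit scope (depth=0)
Step 6: declare d=19 at depth 0
Step 7: declare d=(read d)=19 at depth 0
Step 8: enter scope (depth=1)
Visible at query point: c=71 d=19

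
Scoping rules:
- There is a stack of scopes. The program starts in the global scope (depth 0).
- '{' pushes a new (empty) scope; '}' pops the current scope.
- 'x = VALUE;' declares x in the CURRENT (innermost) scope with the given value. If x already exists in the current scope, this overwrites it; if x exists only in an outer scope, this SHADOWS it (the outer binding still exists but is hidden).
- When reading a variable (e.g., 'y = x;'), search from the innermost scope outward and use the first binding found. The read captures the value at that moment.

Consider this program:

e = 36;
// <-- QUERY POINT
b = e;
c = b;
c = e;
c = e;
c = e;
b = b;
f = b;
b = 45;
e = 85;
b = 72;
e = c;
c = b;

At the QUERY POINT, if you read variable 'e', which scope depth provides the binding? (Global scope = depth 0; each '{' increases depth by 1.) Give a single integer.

Step 1: declare e=36 at depth 0
Visible at query point: e=36

Answer: 0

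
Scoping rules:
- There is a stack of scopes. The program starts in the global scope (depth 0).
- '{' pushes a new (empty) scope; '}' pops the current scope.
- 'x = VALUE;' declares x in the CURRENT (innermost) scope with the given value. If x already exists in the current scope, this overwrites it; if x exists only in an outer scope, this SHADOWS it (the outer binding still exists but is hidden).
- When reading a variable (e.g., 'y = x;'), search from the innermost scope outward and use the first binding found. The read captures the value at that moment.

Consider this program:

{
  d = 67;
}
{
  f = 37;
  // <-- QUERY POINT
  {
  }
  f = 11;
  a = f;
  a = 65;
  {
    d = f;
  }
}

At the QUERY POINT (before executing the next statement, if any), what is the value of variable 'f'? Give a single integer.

Answer: 37

Derivation:
Step 1: enter scope (depth=1)
Step 2: declare d=67 at depth 1
Step 3: exit scope (depth=0)
Step 4: enter scope (depth=1)
Step 5: declare f=37 at depth 1
Visible at query point: f=37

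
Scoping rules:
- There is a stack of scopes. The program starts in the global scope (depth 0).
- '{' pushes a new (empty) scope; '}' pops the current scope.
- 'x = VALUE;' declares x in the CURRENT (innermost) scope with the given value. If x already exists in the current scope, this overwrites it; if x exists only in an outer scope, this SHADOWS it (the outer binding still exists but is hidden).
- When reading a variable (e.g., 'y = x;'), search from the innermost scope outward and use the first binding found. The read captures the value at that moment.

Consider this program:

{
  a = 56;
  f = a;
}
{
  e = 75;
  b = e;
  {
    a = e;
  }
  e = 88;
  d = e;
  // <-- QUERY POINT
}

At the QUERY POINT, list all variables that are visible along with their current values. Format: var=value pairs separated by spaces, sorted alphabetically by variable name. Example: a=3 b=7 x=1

Answer: b=75 d=88 e=88

Derivation:
Step 1: enter scope (depth=1)
Step 2: declare a=56 at depth 1
Step 3: declare f=(read a)=56 at depth 1
Step 4: exit scope (depth=0)
Step 5: enter scope (depth=1)
Step 6: declare e=75 at depth 1
Step 7: declare b=(read e)=75 at depth 1
Step 8: enter scope (depth=2)
Step 9: declare a=(read e)=75 at depth 2
Step 10: exit scope (depth=1)
Step 11: declare e=88 at depth 1
Step 12: declare d=(read e)=88 at depth 1
Visible at query point: b=75 d=88 e=88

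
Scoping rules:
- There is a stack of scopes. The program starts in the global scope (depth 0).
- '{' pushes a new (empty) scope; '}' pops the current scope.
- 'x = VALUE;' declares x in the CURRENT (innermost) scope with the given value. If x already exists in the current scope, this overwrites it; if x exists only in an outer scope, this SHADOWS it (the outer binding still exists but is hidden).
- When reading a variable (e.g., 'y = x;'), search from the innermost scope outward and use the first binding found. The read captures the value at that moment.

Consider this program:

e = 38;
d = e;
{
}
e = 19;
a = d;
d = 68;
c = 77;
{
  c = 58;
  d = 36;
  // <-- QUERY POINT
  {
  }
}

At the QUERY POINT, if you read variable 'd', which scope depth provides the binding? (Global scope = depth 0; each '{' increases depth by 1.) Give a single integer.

Answer: 1

Derivation:
Step 1: declare e=38 at depth 0
Step 2: declare d=(read e)=38 at depth 0
Step 3: enter scope (depth=1)
Step 4: exit scope (depth=0)
Step 5: declare e=19 at depth 0
Step 6: declare a=(read d)=38 at depth 0
Step 7: declare d=68 at depth 0
Step 8: declare c=77 at depth 0
Step 9: enter scope (depth=1)
Step 10: declare c=58 at depth 1
Step 11: declare d=36 at depth 1
Visible at query point: a=38 c=58 d=36 e=19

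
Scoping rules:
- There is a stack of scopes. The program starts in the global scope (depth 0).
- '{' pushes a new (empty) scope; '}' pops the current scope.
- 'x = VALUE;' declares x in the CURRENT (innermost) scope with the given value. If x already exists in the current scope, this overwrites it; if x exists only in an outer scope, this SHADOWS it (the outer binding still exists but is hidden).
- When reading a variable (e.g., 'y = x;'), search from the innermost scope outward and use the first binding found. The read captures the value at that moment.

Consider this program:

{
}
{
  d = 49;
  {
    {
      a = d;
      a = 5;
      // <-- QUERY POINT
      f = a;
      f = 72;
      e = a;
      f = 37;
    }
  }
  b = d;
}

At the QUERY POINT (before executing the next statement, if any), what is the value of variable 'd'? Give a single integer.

Answer: 49

Derivation:
Step 1: enter scope (depth=1)
Step 2: exit scope (depth=0)
Step 3: enter scope (depth=1)
Step 4: declare d=49 at depth 1
Step 5: enter scope (depth=2)
Step 6: enter scope (depth=3)
Step 7: declare a=(read d)=49 at depth 3
Step 8: declare a=5 at depth 3
Visible at query point: a=5 d=49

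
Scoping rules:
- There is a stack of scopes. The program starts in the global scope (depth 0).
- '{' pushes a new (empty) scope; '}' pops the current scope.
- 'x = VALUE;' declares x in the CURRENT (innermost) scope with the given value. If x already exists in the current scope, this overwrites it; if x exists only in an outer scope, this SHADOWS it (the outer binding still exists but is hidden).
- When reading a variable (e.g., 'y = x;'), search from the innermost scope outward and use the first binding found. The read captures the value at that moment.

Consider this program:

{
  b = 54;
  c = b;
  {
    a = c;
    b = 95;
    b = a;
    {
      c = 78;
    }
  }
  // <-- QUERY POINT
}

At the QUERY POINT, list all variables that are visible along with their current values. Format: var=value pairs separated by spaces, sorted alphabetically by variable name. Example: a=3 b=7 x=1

Step 1: enter scope (depth=1)
Step 2: declare b=54 at depth 1
Step 3: declare c=(read b)=54 at depth 1
Step 4: enter scope (depth=2)
Step 5: declare a=(read c)=54 at depth 2
Step 6: declare b=95 at depth 2
Step 7: declare b=(read a)=54 at depth 2
Step 8: enter scope (depth=3)
Step 9: declare c=78 at depth 3
Step 10: exit scope (depth=2)
Step 11: exit scope (depth=1)
Visible at query point: b=54 c=54

Answer: b=54 c=54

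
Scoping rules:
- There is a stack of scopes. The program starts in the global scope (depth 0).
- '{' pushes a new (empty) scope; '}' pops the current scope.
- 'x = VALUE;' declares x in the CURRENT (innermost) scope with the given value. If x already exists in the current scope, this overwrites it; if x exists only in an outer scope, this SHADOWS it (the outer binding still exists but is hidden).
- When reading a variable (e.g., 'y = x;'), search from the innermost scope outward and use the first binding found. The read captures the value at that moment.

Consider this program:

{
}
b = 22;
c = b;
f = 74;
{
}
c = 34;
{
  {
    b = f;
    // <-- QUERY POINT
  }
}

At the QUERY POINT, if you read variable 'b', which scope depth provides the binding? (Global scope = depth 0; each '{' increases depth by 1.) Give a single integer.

Step 1: enter scope (depth=1)
Step 2: exit scope (depth=0)
Step 3: declare b=22 at depth 0
Step 4: declare c=(read b)=22 at depth 0
Step 5: declare f=74 at depth 0
Step 6: enter scope (depth=1)
Step 7: exit scope (depth=0)
Step 8: declare c=34 at depth 0
Step 9: enter scope (depth=1)
Step 10: enter scope (depth=2)
Step 11: declare b=(read f)=74 at depth 2
Visible at query point: b=74 c=34 f=74

Answer: 2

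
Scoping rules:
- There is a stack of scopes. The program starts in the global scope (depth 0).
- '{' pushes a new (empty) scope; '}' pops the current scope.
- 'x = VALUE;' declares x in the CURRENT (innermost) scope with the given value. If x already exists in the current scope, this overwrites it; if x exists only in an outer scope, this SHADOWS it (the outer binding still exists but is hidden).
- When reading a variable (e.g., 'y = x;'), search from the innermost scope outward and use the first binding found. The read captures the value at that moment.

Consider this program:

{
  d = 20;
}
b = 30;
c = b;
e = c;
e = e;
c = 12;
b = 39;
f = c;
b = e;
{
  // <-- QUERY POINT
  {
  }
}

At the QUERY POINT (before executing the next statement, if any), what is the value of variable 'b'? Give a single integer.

Answer: 30

Derivation:
Step 1: enter scope (depth=1)
Step 2: declare d=20 at depth 1
Step 3: exit scope (depth=0)
Step 4: declare b=30 at depth 0
Step 5: declare c=(read b)=30 at depth 0
Step 6: declare e=(read c)=30 at depth 0
Step 7: declare e=(read e)=30 at depth 0
Step 8: declare c=12 at depth 0
Step 9: declare b=39 at depth 0
Step 10: declare f=(read c)=12 at depth 0
Step 11: declare b=(read e)=30 at depth 0
Step 12: enter scope (depth=1)
Visible at query point: b=30 c=12 e=30 f=12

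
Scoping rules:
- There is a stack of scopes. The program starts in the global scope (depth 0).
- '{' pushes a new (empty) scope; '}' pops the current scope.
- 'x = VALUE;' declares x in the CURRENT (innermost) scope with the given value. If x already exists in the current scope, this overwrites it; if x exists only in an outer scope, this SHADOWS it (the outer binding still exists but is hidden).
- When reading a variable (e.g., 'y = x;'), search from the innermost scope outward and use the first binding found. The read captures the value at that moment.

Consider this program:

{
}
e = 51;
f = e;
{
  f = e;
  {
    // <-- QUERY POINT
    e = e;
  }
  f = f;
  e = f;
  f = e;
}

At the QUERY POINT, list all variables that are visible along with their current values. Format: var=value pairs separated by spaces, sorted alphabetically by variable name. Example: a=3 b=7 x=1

Answer: e=51 f=51

Derivation:
Step 1: enter scope (depth=1)
Step 2: exit scope (depth=0)
Step 3: declare e=51 at depth 0
Step 4: declare f=(read e)=51 at depth 0
Step 5: enter scope (depth=1)
Step 6: declare f=(read e)=51 at depth 1
Step 7: enter scope (depth=2)
Visible at query point: e=51 f=51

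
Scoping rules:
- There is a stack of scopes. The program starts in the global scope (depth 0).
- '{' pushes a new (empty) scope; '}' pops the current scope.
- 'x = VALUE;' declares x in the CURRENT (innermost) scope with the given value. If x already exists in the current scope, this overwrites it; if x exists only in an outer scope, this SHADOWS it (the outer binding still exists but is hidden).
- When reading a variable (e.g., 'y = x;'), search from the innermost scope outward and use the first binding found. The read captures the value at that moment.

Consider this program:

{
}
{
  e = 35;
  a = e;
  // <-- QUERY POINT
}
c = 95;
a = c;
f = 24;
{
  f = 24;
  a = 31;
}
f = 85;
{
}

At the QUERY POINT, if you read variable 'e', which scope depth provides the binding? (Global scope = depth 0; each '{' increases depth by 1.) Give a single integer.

Step 1: enter scope (depth=1)
Step 2: exit scope (depth=0)
Step 3: enter scope (depth=1)
Step 4: declare e=35 at depth 1
Step 5: declare a=(read e)=35 at depth 1
Visible at query point: a=35 e=35

Answer: 1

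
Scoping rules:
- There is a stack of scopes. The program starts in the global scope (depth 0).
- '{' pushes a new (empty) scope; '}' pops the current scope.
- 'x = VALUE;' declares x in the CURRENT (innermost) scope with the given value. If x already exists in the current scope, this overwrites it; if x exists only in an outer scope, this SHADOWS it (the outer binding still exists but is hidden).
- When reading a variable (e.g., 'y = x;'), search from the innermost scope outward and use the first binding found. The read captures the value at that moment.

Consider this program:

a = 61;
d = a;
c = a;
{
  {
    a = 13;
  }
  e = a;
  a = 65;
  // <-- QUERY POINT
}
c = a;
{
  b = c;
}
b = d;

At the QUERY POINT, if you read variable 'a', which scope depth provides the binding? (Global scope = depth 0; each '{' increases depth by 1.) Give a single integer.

Answer: 1

Derivation:
Step 1: declare a=61 at depth 0
Step 2: declare d=(read a)=61 at depth 0
Step 3: declare c=(read a)=61 at depth 0
Step 4: enter scope (depth=1)
Step 5: enter scope (depth=2)
Step 6: declare a=13 at depth 2
Step 7: exit scope (depth=1)
Step 8: declare e=(read a)=61 at depth 1
Step 9: declare a=65 at depth 1
Visible at query point: a=65 c=61 d=61 e=61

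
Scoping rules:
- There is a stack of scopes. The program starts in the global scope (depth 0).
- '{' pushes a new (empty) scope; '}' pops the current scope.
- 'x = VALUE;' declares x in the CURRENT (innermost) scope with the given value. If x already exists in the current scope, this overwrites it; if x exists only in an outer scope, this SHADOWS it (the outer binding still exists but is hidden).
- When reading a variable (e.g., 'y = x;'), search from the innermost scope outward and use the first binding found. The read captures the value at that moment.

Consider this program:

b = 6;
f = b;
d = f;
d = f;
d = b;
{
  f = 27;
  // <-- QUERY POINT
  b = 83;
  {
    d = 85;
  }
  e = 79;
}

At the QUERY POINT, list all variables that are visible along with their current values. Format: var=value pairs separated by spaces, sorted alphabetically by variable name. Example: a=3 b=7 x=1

Answer: b=6 d=6 f=27

Derivation:
Step 1: declare b=6 at depth 0
Step 2: declare f=(read b)=6 at depth 0
Step 3: declare d=(read f)=6 at depth 0
Step 4: declare d=(read f)=6 at depth 0
Step 5: declare d=(read b)=6 at depth 0
Step 6: enter scope (depth=1)
Step 7: declare f=27 at depth 1
Visible at query point: b=6 d=6 f=27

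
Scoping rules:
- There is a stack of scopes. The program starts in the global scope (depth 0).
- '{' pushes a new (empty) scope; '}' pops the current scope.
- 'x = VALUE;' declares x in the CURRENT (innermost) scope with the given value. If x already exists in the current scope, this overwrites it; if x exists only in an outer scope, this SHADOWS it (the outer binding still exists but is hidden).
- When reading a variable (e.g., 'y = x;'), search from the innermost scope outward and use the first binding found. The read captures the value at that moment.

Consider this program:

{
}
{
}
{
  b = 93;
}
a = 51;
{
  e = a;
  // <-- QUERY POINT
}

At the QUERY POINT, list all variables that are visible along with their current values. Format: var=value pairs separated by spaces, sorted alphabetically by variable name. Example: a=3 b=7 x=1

Answer: a=51 e=51

Derivation:
Step 1: enter scope (depth=1)
Step 2: exit scope (depth=0)
Step 3: enter scope (depth=1)
Step 4: exit scope (depth=0)
Step 5: enter scope (depth=1)
Step 6: declare b=93 at depth 1
Step 7: exit scope (depth=0)
Step 8: declare a=51 at depth 0
Step 9: enter scope (depth=1)
Step 10: declare e=(read a)=51 at depth 1
Visible at query point: a=51 e=51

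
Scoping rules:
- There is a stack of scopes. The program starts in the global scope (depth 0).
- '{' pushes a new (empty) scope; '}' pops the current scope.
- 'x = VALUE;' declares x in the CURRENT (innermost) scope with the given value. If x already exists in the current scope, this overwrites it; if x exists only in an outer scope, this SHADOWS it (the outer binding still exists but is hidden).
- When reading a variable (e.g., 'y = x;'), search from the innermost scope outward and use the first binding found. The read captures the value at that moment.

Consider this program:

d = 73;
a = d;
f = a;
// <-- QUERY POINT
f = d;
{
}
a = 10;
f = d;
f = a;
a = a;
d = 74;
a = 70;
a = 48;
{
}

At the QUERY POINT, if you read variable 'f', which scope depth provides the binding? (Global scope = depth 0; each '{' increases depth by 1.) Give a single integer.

Step 1: declare d=73 at depth 0
Step 2: declare a=(read d)=73 at depth 0
Step 3: declare f=(read a)=73 at depth 0
Visible at query point: a=73 d=73 f=73

Answer: 0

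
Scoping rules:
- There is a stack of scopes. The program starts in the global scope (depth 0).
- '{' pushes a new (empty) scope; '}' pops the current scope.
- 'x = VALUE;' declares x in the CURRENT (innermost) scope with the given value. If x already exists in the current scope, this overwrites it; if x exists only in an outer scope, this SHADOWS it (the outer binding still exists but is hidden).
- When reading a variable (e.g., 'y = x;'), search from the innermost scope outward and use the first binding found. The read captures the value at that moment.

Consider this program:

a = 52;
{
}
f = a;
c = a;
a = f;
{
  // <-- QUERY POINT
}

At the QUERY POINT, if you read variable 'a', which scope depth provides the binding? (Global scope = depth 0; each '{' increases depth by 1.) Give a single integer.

Answer: 0

Derivation:
Step 1: declare a=52 at depth 0
Step 2: enter scope (depth=1)
Step 3: exit scope (depth=0)
Step 4: declare f=(read a)=52 at depth 0
Step 5: declare c=(read a)=52 at depth 0
Step 6: declare a=(read f)=52 at depth 0
Step 7: enter scope (depth=1)
Visible at query point: a=52 c=52 f=52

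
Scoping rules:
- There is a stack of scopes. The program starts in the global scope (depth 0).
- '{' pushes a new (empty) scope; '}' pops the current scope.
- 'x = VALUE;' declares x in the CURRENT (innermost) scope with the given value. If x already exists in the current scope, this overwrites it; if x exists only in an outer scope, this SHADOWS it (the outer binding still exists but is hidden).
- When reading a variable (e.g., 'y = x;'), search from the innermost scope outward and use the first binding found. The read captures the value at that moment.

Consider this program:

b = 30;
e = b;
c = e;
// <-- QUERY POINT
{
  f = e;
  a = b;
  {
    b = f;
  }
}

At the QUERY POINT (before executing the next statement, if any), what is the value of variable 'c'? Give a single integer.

Answer: 30

Derivation:
Step 1: declare b=30 at depth 0
Step 2: declare e=(read b)=30 at depth 0
Step 3: declare c=(read e)=30 at depth 0
Visible at query point: b=30 c=30 e=30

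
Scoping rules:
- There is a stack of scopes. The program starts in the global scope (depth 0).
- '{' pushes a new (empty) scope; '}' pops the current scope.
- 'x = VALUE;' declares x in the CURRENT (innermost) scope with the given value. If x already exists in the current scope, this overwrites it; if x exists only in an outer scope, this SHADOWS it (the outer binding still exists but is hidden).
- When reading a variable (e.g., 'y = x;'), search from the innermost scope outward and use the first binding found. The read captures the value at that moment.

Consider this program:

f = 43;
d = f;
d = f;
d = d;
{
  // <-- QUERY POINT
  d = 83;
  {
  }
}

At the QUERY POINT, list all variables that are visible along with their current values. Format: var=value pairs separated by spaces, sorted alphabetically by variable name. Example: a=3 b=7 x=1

Answer: d=43 f=43

Derivation:
Step 1: declare f=43 at depth 0
Step 2: declare d=(read f)=43 at depth 0
Step 3: declare d=(read f)=43 at depth 0
Step 4: declare d=(read d)=43 at depth 0
Step 5: enter scope (depth=1)
Visible at query point: d=43 f=43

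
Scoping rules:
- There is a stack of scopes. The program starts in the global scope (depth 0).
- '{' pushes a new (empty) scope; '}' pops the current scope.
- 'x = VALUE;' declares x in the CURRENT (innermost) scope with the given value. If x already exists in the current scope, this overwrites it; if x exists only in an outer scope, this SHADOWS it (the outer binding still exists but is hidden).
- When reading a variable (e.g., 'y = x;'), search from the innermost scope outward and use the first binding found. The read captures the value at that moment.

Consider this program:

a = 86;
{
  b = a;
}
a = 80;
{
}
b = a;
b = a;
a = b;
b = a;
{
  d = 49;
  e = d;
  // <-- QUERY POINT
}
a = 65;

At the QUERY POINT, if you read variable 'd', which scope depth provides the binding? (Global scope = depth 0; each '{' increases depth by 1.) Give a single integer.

Step 1: declare a=86 at depth 0
Step 2: enter scope (depth=1)
Step 3: declare b=(read a)=86 at depth 1
Step 4: exit scope (depth=0)
Step 5: declare a=80 at depth 0
Step 6: enter scope (depth=1)
Step 7: exit scope (depth=0)
Step 8: declare b=(read a)=80 at depth 0
Step 9: declare b=(read a)=80 at depth 0
Step 10: declare a=(read b)=80 at depth 0
Step 11: declare b=(read a)=80 at depth 0
Step 12: enter scope (depth=1)
Step 13: declare d=49 at depth 1
Step 14: declare e=(read d)=49 at depth 1
Visible at query point: a=80 b=80 d=49 e=49

Answer: 1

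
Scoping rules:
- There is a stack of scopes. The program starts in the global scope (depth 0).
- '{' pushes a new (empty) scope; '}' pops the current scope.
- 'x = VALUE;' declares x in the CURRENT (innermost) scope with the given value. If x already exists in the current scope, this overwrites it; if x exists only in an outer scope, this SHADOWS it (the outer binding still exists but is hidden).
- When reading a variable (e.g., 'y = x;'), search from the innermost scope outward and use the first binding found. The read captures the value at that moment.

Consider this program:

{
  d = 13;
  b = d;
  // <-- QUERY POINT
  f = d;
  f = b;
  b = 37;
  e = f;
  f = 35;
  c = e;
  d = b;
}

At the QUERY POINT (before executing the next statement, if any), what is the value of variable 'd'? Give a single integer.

Answer: 13

Derivation:
Step 1: enter scope (depth=1)
Step 2: declare d=13 at depth 1
Step 3: declare b=(read d)=13 at depth 1
Visible at query point: b=13 d=13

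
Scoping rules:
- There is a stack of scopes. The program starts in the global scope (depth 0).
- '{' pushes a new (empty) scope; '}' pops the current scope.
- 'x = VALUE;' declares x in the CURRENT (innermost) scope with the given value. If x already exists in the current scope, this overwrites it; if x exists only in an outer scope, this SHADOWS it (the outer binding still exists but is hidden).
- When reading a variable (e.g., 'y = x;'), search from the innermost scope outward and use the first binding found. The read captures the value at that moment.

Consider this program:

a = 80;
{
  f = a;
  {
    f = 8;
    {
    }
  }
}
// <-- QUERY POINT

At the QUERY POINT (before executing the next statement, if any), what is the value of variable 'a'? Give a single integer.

Answer: 80

Derivation:
Step 1: declare a=80 at depth 0
Step 2: enter scope (depth=1)
Step 3: declare f=(read a)=80 at depth 1
Step 4: enter scope (depth=2)
Step 5: declare f=8 at depth 2
Step 6: enter scope (depth=3)
Step 7: exit scope (depth=2)
Step 8: exit scope (depth=1)
Step 9: exit scope (depth=0)
Visible at query point: a=80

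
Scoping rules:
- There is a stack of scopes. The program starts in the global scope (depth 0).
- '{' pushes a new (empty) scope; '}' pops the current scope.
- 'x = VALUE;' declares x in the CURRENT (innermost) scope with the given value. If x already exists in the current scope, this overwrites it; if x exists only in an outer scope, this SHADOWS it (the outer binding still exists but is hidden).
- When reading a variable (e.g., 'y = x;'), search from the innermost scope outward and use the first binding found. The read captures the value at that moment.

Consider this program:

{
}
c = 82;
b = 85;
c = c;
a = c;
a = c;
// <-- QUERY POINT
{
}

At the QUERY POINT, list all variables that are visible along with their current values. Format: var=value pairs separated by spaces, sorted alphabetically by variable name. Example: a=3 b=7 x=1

Step 1: enter scope (depth=1)
Step 2: exit scope (depth=0)
Step 3: declare c=82 at depth 0
Step 4: declare b=85 at depth 0
Step 5: declare c=(read c)=82 at depth 0
Step 6: declare a=(read c)=82 at depth 0
Step 7: declare a=(read c)=82 at depth 0
Visible at query point: a=82 b=85 c=82

Answer: a=82 b=85 c=82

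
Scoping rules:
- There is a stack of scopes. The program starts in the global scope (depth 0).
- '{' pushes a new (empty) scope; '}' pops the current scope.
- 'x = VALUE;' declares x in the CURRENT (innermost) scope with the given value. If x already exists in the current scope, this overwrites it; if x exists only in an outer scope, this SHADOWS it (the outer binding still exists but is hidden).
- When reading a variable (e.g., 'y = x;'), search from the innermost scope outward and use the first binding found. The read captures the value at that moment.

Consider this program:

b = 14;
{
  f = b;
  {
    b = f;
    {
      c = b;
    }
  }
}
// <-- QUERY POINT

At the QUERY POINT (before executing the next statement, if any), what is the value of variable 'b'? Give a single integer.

Step 1: declare b=14 at depth 0
Step 2: enter scope (depth=1)
Step 3: declare f=(read b)=14 at depth 1
Step 4: enter scope (depth=2)
Step 5: declare b=(read f)=14 at depth 2
Step 6: enter scope (depth=3)
Step 7: declare c=(read b)=14 at depth 3
Step 8: exit scope (depth=2)
Step 9: exit scope (depth=1)
Step 10: exit scope (depth=0)
Visible at query point: b=14

Answer: 14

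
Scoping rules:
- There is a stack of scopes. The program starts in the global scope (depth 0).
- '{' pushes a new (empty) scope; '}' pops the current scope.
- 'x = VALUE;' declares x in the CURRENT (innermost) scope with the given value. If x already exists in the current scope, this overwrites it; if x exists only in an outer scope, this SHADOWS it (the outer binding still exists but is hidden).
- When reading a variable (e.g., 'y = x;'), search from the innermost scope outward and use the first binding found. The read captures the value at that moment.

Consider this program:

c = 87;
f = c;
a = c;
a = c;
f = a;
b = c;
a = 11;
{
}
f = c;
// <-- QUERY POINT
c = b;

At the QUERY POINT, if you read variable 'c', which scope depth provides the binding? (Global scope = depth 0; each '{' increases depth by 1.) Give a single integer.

Answer: 0

Derivation:
Step 1: declare c=87 at depth 0
Step 2: declare f=(read c)=87 at depth 0
Step 3: declare a=(read c)=87 at depth 0
Step 4: declare a=(read c)=87 at depth 0
Step 5: declare f=(read a)=87 at depth 0
Step 6: declare b=(read c)=87 at depth 0
Step 7: declare a=11 at depth 0
Step 8: enter scope (depth=1)
Step 9: exit scope (depth=0)
Step 10: declare f=(read c)=87 at depth 0
Visible at query point: a=11 b=87 c=87 f=87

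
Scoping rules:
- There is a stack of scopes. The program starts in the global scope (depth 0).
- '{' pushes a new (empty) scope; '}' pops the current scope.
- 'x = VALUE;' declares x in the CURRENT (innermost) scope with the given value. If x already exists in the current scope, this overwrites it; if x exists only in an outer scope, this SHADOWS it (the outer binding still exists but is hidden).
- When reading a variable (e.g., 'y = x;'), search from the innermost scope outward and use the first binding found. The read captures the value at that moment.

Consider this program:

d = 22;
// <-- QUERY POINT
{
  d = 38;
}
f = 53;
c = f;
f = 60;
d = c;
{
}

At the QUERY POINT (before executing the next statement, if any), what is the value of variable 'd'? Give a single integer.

Step 1: declare d=22 at depth 0
Visible at query point: d=22

Answer: 22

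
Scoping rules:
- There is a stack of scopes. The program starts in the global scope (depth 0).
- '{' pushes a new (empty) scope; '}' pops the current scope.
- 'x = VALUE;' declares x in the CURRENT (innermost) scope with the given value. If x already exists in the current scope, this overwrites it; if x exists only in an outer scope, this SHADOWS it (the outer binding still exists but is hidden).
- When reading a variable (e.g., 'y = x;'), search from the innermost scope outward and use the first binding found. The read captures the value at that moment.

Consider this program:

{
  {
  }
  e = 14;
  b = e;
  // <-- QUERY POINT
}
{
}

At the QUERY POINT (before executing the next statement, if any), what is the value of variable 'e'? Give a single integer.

Answer: 14

Derivation:
Step 1: enter scope (depth=1)
Step 2: enter scope (depth=2)
Step 3: exit scope (depth=1)
Step 4: declare e=14 at depth 1
Step 5: declare b=(read e)=14 at depth 1
Visible at query point: b=14 e=14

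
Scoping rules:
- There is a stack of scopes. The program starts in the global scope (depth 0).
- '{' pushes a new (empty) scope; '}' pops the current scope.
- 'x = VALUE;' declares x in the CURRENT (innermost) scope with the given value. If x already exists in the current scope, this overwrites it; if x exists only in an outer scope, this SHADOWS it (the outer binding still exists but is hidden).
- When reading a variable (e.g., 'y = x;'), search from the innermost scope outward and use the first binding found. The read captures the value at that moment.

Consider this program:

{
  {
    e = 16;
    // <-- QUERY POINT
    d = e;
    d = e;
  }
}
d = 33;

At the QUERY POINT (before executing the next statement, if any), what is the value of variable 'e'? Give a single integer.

Answer: 16

Derivation:
Step 1: enter scope (depth=1)
Step 2: enter scope (depth=2)
Step 3: declare e=16 at depth 2
Visible at query point: e=16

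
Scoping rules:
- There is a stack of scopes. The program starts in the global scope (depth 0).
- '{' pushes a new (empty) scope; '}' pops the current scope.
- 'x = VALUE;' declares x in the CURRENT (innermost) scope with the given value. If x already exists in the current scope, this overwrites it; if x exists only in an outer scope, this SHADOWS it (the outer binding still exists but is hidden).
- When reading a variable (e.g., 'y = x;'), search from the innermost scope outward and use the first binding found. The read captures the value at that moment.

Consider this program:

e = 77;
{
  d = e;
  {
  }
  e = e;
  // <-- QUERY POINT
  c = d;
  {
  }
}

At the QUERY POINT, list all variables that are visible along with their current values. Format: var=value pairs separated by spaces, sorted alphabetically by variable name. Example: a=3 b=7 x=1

Answer: d=77 e=77

Derivation:
Step 1: declare e=77 at depth 0
Step 2: enter scope (depth=1)
Step 3: declare d=(read e)=77 at depth 1
Step 4: enter scope (depth=2)
Step 5: exit scope (depth=1)
Step 6: declare e=(read e)=77 at depth 1
Visible at query point: d=77 e=77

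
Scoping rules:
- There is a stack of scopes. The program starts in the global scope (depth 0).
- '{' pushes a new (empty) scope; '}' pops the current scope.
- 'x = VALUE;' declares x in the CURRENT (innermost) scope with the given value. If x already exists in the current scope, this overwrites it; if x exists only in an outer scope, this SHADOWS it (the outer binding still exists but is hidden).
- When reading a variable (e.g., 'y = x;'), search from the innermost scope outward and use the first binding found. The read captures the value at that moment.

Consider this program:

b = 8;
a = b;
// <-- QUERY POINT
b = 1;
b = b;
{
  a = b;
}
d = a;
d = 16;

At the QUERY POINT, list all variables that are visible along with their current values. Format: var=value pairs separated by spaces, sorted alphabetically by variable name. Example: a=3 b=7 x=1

Step 1: declare b=8 at depth 0
Step 2: declare a=(read b)=8 at depth 0
Visible at query point: a=8 b=8

Answer: a=8 b=8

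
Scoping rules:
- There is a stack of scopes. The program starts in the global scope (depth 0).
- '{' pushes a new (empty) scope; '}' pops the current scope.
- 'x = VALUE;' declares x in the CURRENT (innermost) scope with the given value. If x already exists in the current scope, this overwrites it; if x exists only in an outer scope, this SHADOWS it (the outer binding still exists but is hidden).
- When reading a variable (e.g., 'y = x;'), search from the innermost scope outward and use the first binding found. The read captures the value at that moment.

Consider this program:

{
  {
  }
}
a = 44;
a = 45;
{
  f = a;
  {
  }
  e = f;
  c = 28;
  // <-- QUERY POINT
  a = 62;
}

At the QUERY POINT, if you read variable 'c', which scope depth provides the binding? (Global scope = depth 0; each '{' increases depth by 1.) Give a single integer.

Step 1: enter scope (depth=1)
Step 2: enter scope (depth=2)
Step 3: exit scope (depth=1)
Step 4: exit scope (depth=0)
Step 5: declare a=44 at depth 0
Step 6: declare a=45 at depth 0
Step 7: enter scope (depth=1)
Step 8: declare f=(read a)=45 at depth 1
Step 9: enter scope (depth=2)
Step 10: exit scope (depth=1)
Step 11: declare e=(read f)=45 at depth 1
Step 12: declare c=28 at depth 1
Visible at query point: a=45 c=28 e=45 f=45

Answer: 1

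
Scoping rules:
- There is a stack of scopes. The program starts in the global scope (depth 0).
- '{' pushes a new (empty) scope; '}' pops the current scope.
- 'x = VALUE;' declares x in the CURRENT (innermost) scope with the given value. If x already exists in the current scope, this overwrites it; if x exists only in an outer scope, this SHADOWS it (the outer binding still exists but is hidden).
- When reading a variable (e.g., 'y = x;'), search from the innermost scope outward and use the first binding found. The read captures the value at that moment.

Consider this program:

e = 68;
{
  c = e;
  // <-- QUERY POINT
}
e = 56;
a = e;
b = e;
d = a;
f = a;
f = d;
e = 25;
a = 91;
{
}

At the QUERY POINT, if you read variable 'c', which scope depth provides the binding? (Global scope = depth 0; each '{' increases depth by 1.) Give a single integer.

Step 1: declare e=68 at depth 0
Step 2: enter scope (depth=1)
Step 3: declare c=(read e)=68 at depth 1
Visible at query point: c=68 e=68

Answer: 1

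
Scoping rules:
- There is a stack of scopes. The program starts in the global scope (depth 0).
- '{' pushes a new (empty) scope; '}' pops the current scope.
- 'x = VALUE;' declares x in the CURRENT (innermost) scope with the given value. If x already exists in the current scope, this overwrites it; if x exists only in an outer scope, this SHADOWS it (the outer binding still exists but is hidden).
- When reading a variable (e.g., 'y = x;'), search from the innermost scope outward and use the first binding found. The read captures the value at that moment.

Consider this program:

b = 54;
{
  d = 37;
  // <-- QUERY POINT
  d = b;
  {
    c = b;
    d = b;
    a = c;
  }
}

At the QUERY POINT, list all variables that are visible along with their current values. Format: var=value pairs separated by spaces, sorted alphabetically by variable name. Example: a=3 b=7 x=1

Answer: b=54 d=37

Derivation:
Step 1: declare b=54 at depth 0
Step 2: enter scope (depth=1)
Step 3: declare d=37 at depth 1
Visible at query point: b=54 d=37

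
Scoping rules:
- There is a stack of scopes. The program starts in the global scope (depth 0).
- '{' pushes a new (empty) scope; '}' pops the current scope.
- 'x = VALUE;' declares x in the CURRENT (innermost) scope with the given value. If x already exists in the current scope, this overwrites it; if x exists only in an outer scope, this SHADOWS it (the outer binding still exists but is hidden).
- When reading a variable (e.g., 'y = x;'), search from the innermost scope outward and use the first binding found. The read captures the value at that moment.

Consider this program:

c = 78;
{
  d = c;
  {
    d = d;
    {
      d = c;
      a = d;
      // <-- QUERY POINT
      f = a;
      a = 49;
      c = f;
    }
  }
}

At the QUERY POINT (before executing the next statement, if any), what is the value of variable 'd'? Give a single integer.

Answer: 78

Derivation:
Step 1: declare c=78 at depth 0
Step 2: enter scope (depth=1)
Step 3: declare d=(read c)=78 at depth 1
Step 4: enter scope (depth=2)
Step 5: declare d=(read d)=78 at depth 2
Step 6: enter scope (depth=3)
Step 7: declare d=(read c)=78 at depth 3
Step 8: declare a=(read d)=78 at depth 3
Visible at query point: a=78 c=78 d=78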